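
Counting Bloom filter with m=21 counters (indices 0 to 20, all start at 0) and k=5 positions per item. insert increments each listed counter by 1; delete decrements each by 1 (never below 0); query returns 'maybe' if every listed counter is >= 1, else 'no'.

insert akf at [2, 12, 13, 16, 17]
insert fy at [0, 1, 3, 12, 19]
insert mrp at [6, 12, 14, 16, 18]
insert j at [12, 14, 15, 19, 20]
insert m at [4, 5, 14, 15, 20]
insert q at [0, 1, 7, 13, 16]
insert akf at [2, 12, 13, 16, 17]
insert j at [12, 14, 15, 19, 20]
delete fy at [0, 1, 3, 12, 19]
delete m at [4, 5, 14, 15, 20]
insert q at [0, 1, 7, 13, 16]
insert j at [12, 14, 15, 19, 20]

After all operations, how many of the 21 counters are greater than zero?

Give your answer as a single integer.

Step 1: insert akf at [2, 12, 13, 16, 17] -> counters=[0,0,1,0,0,0,0,0,0,0,0,0,1,1,0,0,1,1,0,0,0]
Step 2: insert fy at [0, 1, 3, 12, 19] -> counters=[1,1,1,1,0,0,0,0,0,0,0,0,2,1,0,0,1,1,0,1,0]
Step 3: insert mrp at [6, 12, 14, 16, 18] -> counters=[1,1,1,1,0,0,1,0,0,0,0,0,3,1,1,0,2,1,1,1,0]
Step 4: insert j at [12, 14, 15, 19, 20] -> counters=[1,1,1,1,0,0,1,0,0,0,0,0,4,1,2,1,2,1,1,2,1]
Step 5: insert m at [4, 5, 14, 15, 20] -> counters=[1,1,1,1,1,1,1,0,0,0,0,0,4,1,3,2,2,1,1,2,2]
Step 6: insert q at [0, 1, 7, 13, 16] -> counters=[2,2,1,1,1,1,1,1,0,0,0,0,4,2,3,2,3,1,1,2,2]
Step 7: insert akf at [2, 12, 13, 16, 17] -> counters=[2,2,2,1,1,1,1,1,0,0,0,0,5,3,3,2,4,2,1,2,2]
Step 8: insert j at [12, 14, 15, 19, 20] -> counters=[2,2,2,1,1,1,1,1,0,0,0,0,6,3,4,3,4,2,1,3,3]
Step 9: delete fy at [0, 1, 3, 12, 19] -> counters=[1,1,2,0,1,1,1,1,0,0,0,0,5,3,4,3,4,2,1,2,3]
Step 10: delete m at [4, 5, 14, 15, 20] -> counters=[1,1,2,0,0,0,1,1,0,0,0,0,5,3,3,2,4,2,1,2,2]
Step 11: insert q at [0, 1, 7, 13, 16] -> counters=[2,2,2,0,0,0,1,2,0,0,0,0,5,4,3,2,5,2,1,2,2]
Step 12: insert j at [12, 14, 15, 19, 20] -> counters=[2,2,2,0,0,0,1,2,0,0,0,0,6,4,4,3,5,2,1,3,3]
Final counters=[2,2,2,0,0,0,1,2,0,0,0,0,6,4,4,3,5,2,1,3,3] -> 14 nonzero

Answer: 14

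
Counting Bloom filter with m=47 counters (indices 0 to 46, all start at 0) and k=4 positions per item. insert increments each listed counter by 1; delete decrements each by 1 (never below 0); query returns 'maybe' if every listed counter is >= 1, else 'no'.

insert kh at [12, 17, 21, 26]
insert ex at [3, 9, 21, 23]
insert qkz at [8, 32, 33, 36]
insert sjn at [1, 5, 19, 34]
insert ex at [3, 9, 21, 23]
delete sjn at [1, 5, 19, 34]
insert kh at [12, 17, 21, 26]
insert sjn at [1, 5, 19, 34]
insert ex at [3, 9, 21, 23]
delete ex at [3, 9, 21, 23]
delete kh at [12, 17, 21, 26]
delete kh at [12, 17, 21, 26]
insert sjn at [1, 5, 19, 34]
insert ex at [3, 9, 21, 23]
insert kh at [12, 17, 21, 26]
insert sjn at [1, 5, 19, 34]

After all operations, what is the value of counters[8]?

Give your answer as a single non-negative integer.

Answer: 1

Derivation:
Step 1: insert kh at [12, 17, 21, 26] -> counters=[0,0,0,0,0,0,0,0,0,0,0,0,1,0,0,0,0,1,0,0,0,1,0,0,0,0,1,0,0,0,0,0,0,0,0,0,0,0,0,0,0,0,0,0,0,0,0]
Step 2: insert ex at [3, 9, 21, 23] -> counters=[0,0,0,1,0,0,0,0,0,1,0,0,1,0,0,0,0,1,0,0,0,2,0,1,0,0,1,0,0,0,0,0,0,0,0,0,0,0,0,0,0,0,0,0,0,0,0]
Step 3: insert qkz at [8, 32, 33, 36] -> counters=[0,0,0,1,0,0,0,0,1,1,0,0,1,0,0,0,0,1,0,0,0,2,0,1,0,0,1,0,0,0,0,0,1,1,0,0,1,0,0,0,0,0,0,0,0,0,0]
Step 4: insert sjn at [1, 5, 19, 34] -> counters=[0,1,0,1,0,1,0,0,1,1,0,0,1,0,0,0,0,1,0,1,0,2,0,1,0,0,1,0,0,0,0,0,1,1,1,0,1,0,0,0,0,0,0,0,0,0,0]
Step 5: insert ex at [3, 9, 21, 23] -> counters=[0,1,0,2,0,1,0,0,1,2,0,0,1,0,0,0,0,1,0,1,0,3,0,2,0,0,1,0,0,0,0,0,1,1,1,0,1,0,0,0,0,0,0,0,0,0,0]
Step 6: delete sjn at [1, 5, 19, 34] -> counters=[0,0,0,2,0,0,0,0,1,2,0,0,1,0,0,0,0,1,0,0,0,3,0,2,0,0,1,0,0,0,0,0,1,1,0,0,1,0,0,0,0,0,0,0,0,0,0]
Step 7: insert kh at [12, 17, 21, 26] -> counters=[0,0,0,2,0,0,0,0,1,2,0,0,2,0,0,0,0,2,0,0,0,4,0,2,0,0,2,0,0,0,0,0,1,1,0,0,1,0,0,0,0,0,0,0,0,0,0]
Step 8: insert sjn at [1, 5, 19, 34] -> counters=[0,1,0,2,0,1,0,0,1,2,0,0,2,0,0,0,0,2,0,1,0,4,0,2,0,0,2,0,0,0,0,0,1,1,1,0,1,0,0,0,0,0,0,0,0,0,0]
Step 9: insert ex at [3, 9, 21, 23] -> counters=[0,1,0,3,0,1,0,0,1,3,0,0,2,0,0,0,0,2,0,1,0,5,0,3,0,0,2,0,0,0,0,0,1,1,1,0,1,0,0,0,0,0,0,0,0,0,0]
Step 10: delete ex at [3, 9, 21, 23] -> counters=[0,1,0,2,0,1,0,0,1,2,0,0,2,0,0,0,0,2,0,1,0,4,0,2,0,0,2,0,0,0,0,0,1,1,1,0,1,0,0,0,0,0,0,0,0,0,0]
Step 11: delete kh at [12, 17, 21, 26] -> counters=[0,1,0,2,0,1,0,0,1,2,0,0,1,0,0,0,0,1,0,1,0,3,0,2,0,0,1,0,0,0,0,0,1,1,1,0,1,0,0,0,0,0,0,0,0,0,0]
Step 12: delete kh at [12, 17, 21, 26] -> counters=[0,1,0,2,0,1,0,0,1,2,0,0,0,0,0,0,0,0,0,1,0,2,0,2,0,0,0,0,0,0,0,0,1,1,1,0,1,0,0,0,0,0,0,0,0,0,0]
Step 13: insert sjn at [1, 5, 19, 34] -> counters=[0,2,0,2,0,2,0,0,1,2,0,0,0,0,0,0,0,0,0,2,0,2,0,2,0,0,0,0,0,0,0,0,1,1,2,0,1,0,0,0,0,0,0,0,0,0,0]
Step 14: insert ex at [3, 9, 21, 23] -> counters=[0,2,0,3,0,2,0,0,1,3,0,0,0,0,0,0,0,0,0,2,0,3,0,3,0,0,0,0,0,0,0,0,1,1,2,0,1,0,0,0,0,0,0,0,0,0,0]
Step 15: insert kh at [12, 17, 21, 26] -> counters=[0,2,0,3,0,2,0,0,1,3,0,0,1,0,0,0,0,1,0,2,0,4,0,3,0,0,1,0,0,0,0,0,1,1,2,0,1,0,0,0,0,0,0,0,0,0,0]
Step 16: insert sjn at [1, 5, 19, 34] -> counters=[0,3,0,3,0,3,0,0,1,3,0,0,1,0,0,0,0,1,0,3,0,4,0,3,0,0,1,0,0,0,0,0,1,1,3,0,1,0,0,0,0,0,0,0,0,0,0]
Final counters=[0,3,0,3,0,3,0,0,1,3,0,0,1,0,0,0,0,1,0,3,0,4,0,3,0,0,1,0,0,0,0,0,1,1,3,0,1,0,0,0,0,0,0,0,0,0,0] -> counters[8]=1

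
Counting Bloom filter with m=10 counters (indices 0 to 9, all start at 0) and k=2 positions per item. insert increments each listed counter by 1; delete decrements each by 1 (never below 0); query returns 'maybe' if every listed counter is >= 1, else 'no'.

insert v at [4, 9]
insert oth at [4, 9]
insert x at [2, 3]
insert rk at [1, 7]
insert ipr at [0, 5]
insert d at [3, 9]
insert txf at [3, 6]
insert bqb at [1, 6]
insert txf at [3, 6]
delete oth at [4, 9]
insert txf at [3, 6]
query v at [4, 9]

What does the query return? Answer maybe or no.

Answer: maybe

Derivation:
Step 1: insert v at [4, 9] -> counters=[0,0,0,0,1,0,0,0,0,1]
Step 2: insert oth at [4, 9] -> counters=[0,0,0,0,2,0,0,0,0,2]
Step 3: insert x at [2, 3] -> counters=[0,0,1,1,2,0,0,0,0,2]
Step 4: insert rk at [1, 7] -> counters=[0,1,1,1,2,0,0,1,0,2]
Step 5: insert ipr at [0, 5] -> counters=[1,1,1,1,2,1,0,1,0,2]
Step 6: insert d at [3, 9] -> counters=[1,1,1,2,2,1,0,1,0,3]
Step 7: insert txf at [3, 6] -> counters=[1,1,1,3,2,1,1,1,0,3]
Step 8: insert bqb at [1, 6] -> counters=[1,2,1,3,2,1,2,1,0,3]
Step 9: insert txf at [3, 6] -> counters=[1,2,1,4,2,1,3,1,0,3]
Step 10: delete oth at [4, 9] -> counters=[1,2,1,4,1,1,3,1,0,2]
Step 11: insert txf at [3, 6] -> counters=[1,2,1,5,1,1,4,1,0,2]
Query v: check counters[4]=1 counters[9]=2 -> maybe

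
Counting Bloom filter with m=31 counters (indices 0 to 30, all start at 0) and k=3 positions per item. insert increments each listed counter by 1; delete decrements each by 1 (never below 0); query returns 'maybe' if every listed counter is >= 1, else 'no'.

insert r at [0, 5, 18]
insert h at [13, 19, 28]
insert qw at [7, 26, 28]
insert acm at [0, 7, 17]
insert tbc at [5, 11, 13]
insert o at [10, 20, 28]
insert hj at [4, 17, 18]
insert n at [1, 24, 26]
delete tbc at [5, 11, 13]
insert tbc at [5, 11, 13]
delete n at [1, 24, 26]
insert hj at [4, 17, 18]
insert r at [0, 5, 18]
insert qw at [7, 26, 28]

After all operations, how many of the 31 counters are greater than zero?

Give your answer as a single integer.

Answer: 13

Derivation:
Step 1: insert r at [0, 5, 18] -> counters=[1,0,0,0,0,1,0,0,0,0,0,0,0,0,0,0,0,0,1,0,0,0,0,0,0,0,0,0,0,0,0]
Step 2: insert h at [13, 19, 28] -> counters=[1,0,0,0,0,1,0,0,0,0,0,0,0,1,0,0,0,0,1,1,0,0,0,0,0,0,0,0,1,0,0]
Step 3: insert qw at [7, 26, 28] -> counters=[1,0,0,0,0,1,0,1,0,0,0,0,0,1,0,0,0,0,1,1,0,0,0,0,0,0,1,0,2,0,0]
Step 4: insert acm at [0, 7, 17] -> counters=[2,0,0,0,0,1,0,2,0,0,0,0,0,1,0,0,0,1,1,1,0,0,0,0,0,0,1,0,2,0,0]
Step 5: insert tbc at [5, 11, 13] -> counters=[2,0,0,0,0,2,0,2,0,0,0,1,0,2,0,0,0,1,1,1,0,0,0,0,0,0,1,0,2,0,0]
Step 6: insert o at [10, 20, 28] -> counters=[2,0,0,0,0,2,0,2,0,0,1,1,0,2,0,0,0,1,1,1,1,0,0,0,0,0,1,0,3,0,0]
Step 7: insert hj at [4, 17, 18] -> counters=[2,0,0,0,1,2,0,2,0,0,1,1,0,2,0,0,0,2,2,1,1,0,0,0,0,0,1,0,3,0,0]
Step 8: insert n at [1, 24, 26] -> counters=[2,1,0,0,1,2,0,2,0,0,1,1,0,2,0,0,0,2,2,1,1,0,0,0,1,0,2,0,3,0,0]
Step 9: delete tbc at [5, 11, 13] -> counters=[2,1,0,0,1,1,0,2,0,0,1,0,0,1,0,0,0,2,2,1,1,0,0,0,1,0,2,0,3,0,0]
Step 10: insert tbc at [5, 11, 13] -> counters=[2,1,0,0,1,2,0,2,0,0,1,1,0,2,0,0,0,2,2,1,1,0,0,0,1,0,2,0,3,0,0]
Step 11: delete n at [1, 24, 26] -> counters=[2,0,0,0,1,2,0,2,0,0,1,1,0,2,0,0,0,2,2,1,1,0,0,0,0,0,1,0,3,0,0]
Step 12: insert hj at [4, 17, 18] -> counters=[2,0,0,0,2,2,0,2,0,0,1,1,0,2,0,0,0,3,3,1,1,0,0,0,0,0,1,0,3,0,0]
Step 13: insert r at [0, 5, 18] -> counters=[3,0,0,0,2,3,0,2,0,0,1,1,0,2,0,0,0,3,4,1,1,0,0,0,0,0,1,0,3,0,0]
Step 14: insert qw at [7, 26, 28] -> counters=[3,0,0,0,2,3,0,3,0,0,1,1,0,2,0,0,0,3,4,1,1,0,0,0,0,0,2,0,4,0,0]
Final counters=[3,0,0,0,2,3,0,3,0,0,1,1,0,2,0,0,0,3,4,1,1,0,0,0,0,0,2,0,4,0,0] -> 13 nonzero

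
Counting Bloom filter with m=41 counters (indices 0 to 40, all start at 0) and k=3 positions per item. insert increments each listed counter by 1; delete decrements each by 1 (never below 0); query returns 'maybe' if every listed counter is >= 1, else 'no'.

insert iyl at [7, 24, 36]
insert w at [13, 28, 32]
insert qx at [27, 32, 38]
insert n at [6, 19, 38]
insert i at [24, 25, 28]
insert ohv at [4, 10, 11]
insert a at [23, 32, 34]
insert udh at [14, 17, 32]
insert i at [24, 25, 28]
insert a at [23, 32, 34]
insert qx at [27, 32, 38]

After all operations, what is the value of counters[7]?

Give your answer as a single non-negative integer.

Answer: 1

Derivation:
Step 1: insert iyl at [7, 24, 36] -> counters=[0,0,0,0,0,0,0,1,0,0,0,0,0,0,0,0,0,0,0,0,0,0,0,0,1,0,0,0,0,0,0,0,0,0,0,0,1,0,0,0,0]
Step 2: insert w at [13, 28, 32] -> counters=[0,0,0,0,0,0,0,1,0,0,0,0,0,1,0,0,0,0,0,0,0,0,0,0,1,0,0,0,1,0,0,0,1,0,0,0,1,0,0,0,0]
Step 3: insert qx at [27, 32, 38] -> counters=[0,0,0,0,0,0,0,1,0,0,0,0,0,1,0,0,0,0,0,0,0,0,0,0,1,0,0,1,1,0,0,0,2,0,0,0,1,0,1,0,0]
Step 4: insert n at [6, 19, 38] -> counters=[0,0,0,0,0,0,1,1,0,0,0,0,0,1,0,0,0,0,0,1,0,0,0,0,1,0,0,1,1,0,0,0,2,0,0,0,1,0,2,0,0]
Step 5: insert i at [24, 25, 28] -> counters=[0,0,0,0,0,0,1,1,0,0,0,0,0,1,0,0,0,0,0,1,0,0,0,0,2,1,0,1,2,0,0,0,2,0,0,0,1,0,2,0,0]
Step 6: insert ohv at [4, 10, 11] -> counters=[0,0,0,0,1,0,1,1,0,0,1,1,0,1,0,0,0,0,0,1,0,0,0,0,2,1,0,1,2,0,0,0,2,0,0,0,1,0,2,0,0]
Step 7: insert a at [23, 32, 34] -> counters=[0,0,0,0,1,0,1,1,0,0,1,1,0,1,0,0,0,0,0,1,0,0,0,1,2,1,0,1,2,0,0,0,3,0,1,0,1,0,2,0,0]
Step 8: insert udh at [14, 17, 32] -> counters=[0,0,0,0,1,0,1,1,0,0,1,1,0,1,1,0,0,1,0,1,0,0,0,1,2,1,0,1,2,0,0,0,4,0,1,0,1,0,2,0,0]
Step 9: insert i at [24, 25, 28] -> counters=[0,0,0,0,1,0,1,1,0,0,1,1,0,1,1,0,0,1,0,1,0,0,0,1,3,2,0,1,3,0,0,0,4,0,1,0,1,0,2,0,0]
Step 10: insert a at [23, 32, 34] -> counters=[0,0,0,0,1,0,1,1,0,0,1,1,0,1,1,0,0,1,0,1,0,0,0,2,3,2,0,1,3,0,0,0,5,0,2,0,1,0,2,0,0]
Step 11: insert qx at [27, 32, 38] -> counters=[0,0,0,0,1,0,1,1,0,0,1,1,0,1,1,0,0,1,0,1,0,0,0,2,3,2,0,2,3,0,0,0,6,0,2,0,1,0,3,0,0]
Final counters=[0,0,0,0,1,0,1,1,0,0,1,1,0,1,1,0,0,1,0,1,0,0,0,2,3,2,0,2,3,0,0,0,6,0,2,0,1,0,3,0,0] -> counters[7]=1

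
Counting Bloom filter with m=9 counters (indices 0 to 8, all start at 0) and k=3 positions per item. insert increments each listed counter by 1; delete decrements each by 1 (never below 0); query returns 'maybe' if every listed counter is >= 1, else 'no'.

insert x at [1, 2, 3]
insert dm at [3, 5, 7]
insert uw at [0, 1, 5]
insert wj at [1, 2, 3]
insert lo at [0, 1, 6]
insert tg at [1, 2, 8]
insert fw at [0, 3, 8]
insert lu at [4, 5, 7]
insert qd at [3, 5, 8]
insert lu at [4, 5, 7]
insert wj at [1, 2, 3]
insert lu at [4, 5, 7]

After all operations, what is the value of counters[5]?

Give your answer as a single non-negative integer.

Step 1: insert x at [1, 2, 3] -> counters=[0,1,1,1,0,0,0,0,0]
Step 2: insert dm at [3, 5, 7] -> counters=[0,1,1,2,0,1,0,1,0]
Step 3: insert uw at [0, 1, 5] -> counters=[1,2,1,2,0,2,0,1,0]
Step 4: insert wj at [1, 2, 3] -> counters=[1,3,2,3,0,2,0,1,0]
Step 5: insert lo at [0, 1, 6] -> counters=[2,4,2,3,0,2,1,1,0]
Step 6: insert tg at [1, 2, 8] -> counters=[2,5,3,3,0,2,1,1,1]
Step 7: insert fw at [0, 3, 8] -> counters=[3,5,3,4,0,2,1,1,2]
Step 8: insert lu at [4, 5, 7] -> counters=[3,5,3,4,1,3,1,2,2]
Step 9: insert qd at [3, 5, 8] -> counters=[3,5,3,5,1,4,1,2,3]
Step 10: insert lu at [4, 5, 7] -> counters=[3,5,3,5,2,5,1,3,3]
Step 11: insert wj at [1, 2, 3] -> counters=[3,6,4,6,2,5,1,3,3]
Step 12: insert lu at [4, 5, 7] -> counters=[3,6,4,6,3,6,1,4,3]
Final counters=[3,6,4,6,3,6,1,4,3] -> counters[5]=6

Answer: 6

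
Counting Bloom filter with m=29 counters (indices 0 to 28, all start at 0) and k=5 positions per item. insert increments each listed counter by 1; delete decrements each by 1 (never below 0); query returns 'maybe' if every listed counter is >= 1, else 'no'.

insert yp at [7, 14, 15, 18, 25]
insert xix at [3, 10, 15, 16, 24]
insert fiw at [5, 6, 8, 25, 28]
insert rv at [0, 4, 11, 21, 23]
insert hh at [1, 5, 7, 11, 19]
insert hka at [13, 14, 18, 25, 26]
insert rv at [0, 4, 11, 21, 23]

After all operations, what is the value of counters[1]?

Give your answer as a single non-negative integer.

Step 1: insert yp at [7, 14, 15, 18, 25] -> counters=[0,0,0,0,0,0,0,1,0,0,0,0,0,0,1,1,0,0,1,0,0,0,0,0,0,1,0,0,0]
Step 2: insert xix at [3, 10, 15, 16, 24] -> counters=[0,0,0,1,0,0,0,1,0,0,1,0,0,0,1,2,1,0,1,0,0,0,0,0,1,1,0,0,0]
Step 3: insert fiw at [5, 6, 8, 25, 28] -> counters=[0,0,0,1,0,1,1,1,1,0,1,0,0,0,1,2,1,0,1,0,0,0,0,0,1,2,0,0,1]
Step 4: insert rv at [0, 4, 11, 21, 23] -> counters=[1,0,0,1,1,1,1,1,1,0,1,1,0,0,1,2,1,0,1,0,0,1,0,1,1,2,0,0,1]
Step 5: insert hh at [1, 5, 7, 11, 19] -> counters=[1,1,0,1,1,2,1,2,1,0,1,2,0,0,1,2,1,0,1,1,0,1,0,1,1,2,0,0,1]
Step 6: insert hka at [13, 14, 18, 25, 26] -> counters=[1,1,0,1,1,2,1,2,1,0,1,2,0,1,2,2,1,0,2,1,0,1,0,1,1,3,1,0,1]
Step 7: insert rv at [0, 4, 11, 21, 23] -> counters=[2,1,0,1,2,2,1,2,1,0,1,3,0,1,2,2,1,0,2,1,0,2,0,2,1,3,1,0,1]
Final counters=[2,1,0,1,2,2,1,2,1,0,1,3,0,1,2,2,1,0,2,1,0,2,0,2,1,3,1,0,1] -> counters[1]=1

Answer: 1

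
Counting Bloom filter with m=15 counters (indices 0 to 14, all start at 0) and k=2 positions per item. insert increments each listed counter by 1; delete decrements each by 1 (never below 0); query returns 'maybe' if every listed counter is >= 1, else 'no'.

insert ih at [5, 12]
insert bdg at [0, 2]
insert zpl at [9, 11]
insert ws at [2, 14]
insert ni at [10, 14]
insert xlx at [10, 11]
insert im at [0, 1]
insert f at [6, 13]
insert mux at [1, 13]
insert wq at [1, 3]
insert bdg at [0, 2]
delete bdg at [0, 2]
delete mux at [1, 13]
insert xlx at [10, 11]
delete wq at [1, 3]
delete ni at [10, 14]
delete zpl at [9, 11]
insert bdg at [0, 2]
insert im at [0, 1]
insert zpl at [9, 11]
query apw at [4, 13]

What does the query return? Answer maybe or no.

Step 1: insert ih at [5, 12] -> counters=[0,0,0,0,0,1,0,0,0,0,0,0,1,0,0]
Step 2: insert bdg at [0, 2] -> counters=[1,0,1,0,0,1,0,0,0,0,0,0,1,0,0]
Step 3: insert zpl at [9, 11] -> counters=[1,0,1,0,0,1,0,0,0,1,0,1,1,0,0]
Step 4: insert ws at [2, 14] -> counters=[1,0,2,0,0,1,0,0,0,1,0,1,1,0,1]
Step 5: insert ni at [10, 14] -> counters=[1,0,2,0,0,1,0,0,0,1,1,1,1,0,2]
Step 6: insert xlx at [10, 11] -> counters=[1,0,2,0,0,1,0,0,0,1,2,2,1,0,2]
Step 7: insert im at [0, 1] -> counters=[2,1,2,0,0,1,0,0,0,1,2,2,1,0,2]
Step 8: insert f at [6, 13] -> counters=[2,1,2,0,0,1,1,0,0,1,2,2,1,1,2]
Step 9: insert mux at [1, 13] -> counters=[2,2,2,0,0,1,1,0,0,1,2,2,1,2,2]
Step 10: insert wq at [1, 3] -> counters=[2,3,2,1,0,1,1,0,0,1,2,2,1,2,2]
Step 11: insert bdg at [0, 2] -> counters=[3,3,3,1,0,1,1,0,0,1,2,2,1,2,2]
Step 12: delete bdg at [0, 2] -> counters=[2,3,2,1,0,1,1,0,0,1,2,2,1,2,2]
Step 13: delete mux at [1, 13] -> counters=[2,2,2,1,0,1,1,0,0,1,2,2,1,1,2]
Step 14: insert xlx at [10, 11] -> counters=[2,2,2,1,0,1,1,0,0,1,3,3,1,1,2]
Step 15: delete wq at [1, 3] -> counters=[2,1,2,0,0,1,1,0,0,1,3,3,1,1,2]
Step 16: delete ni at [10, 14] -> counters=[2,1,2,0,0,1,1,0,0,1,2,3,1,1,1]
Step 17: delete zpl at [9, 11] -> counters=[2,1,2,0,0,1,1,0,0,0,2,2,1,1,1]
Step 18: insert bdg at [0, 2] -> counters=[3,1,3,0,0,1,1,0,0,0,2,2,1,1,1]
Step 19: insert im at [0, 1] -> counters=[4,2,3,0,0,1,1,0,0,0,2,2,1,1,1]
Step 20: insert zpl at [9, 11] -> counters=[4,2,3,0,0,1,1,0,0,1,2,3,1,1,1]
Query apw: check counters[4]=0 counters[13]=1 -> no

Answer: no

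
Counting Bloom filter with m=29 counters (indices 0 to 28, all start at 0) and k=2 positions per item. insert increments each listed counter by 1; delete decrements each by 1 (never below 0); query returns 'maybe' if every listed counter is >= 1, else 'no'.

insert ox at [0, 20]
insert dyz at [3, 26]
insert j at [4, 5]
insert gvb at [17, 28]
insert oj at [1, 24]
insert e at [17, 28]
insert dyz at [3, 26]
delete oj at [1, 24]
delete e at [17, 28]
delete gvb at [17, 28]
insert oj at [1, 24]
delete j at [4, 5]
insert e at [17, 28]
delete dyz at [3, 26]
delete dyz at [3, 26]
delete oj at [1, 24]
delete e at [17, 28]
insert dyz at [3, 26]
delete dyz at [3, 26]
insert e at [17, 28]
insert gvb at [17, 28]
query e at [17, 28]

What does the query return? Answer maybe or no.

Answer: maybe

Derivation:
Step 1: insert ox at [0, 20] -> counters=[1,0,0,0,0,0,0,0,0,0,0,0,0,0,0,0,0,0,0,0,1,0,0,0,0,0,0,0,0]
Step 2: insert dyz at [3, 26] -> counters=[1,0,0,1,0,0,0,0,0,0,0,0,0,0,0,0,0,0,0,0,1,0,0,0,0,0,1,0,0]
Step 3: insert j at [4, 5] -> counters=[1,0,0,1,1,1,0,0,0,0,0,0,0,0,0,0,0,0,0,0,1,0,0,0,0,0,1,0,0]
Step 4: insert gvb at [17, 28] -> counters=[1,0,0,1,1,1,0,0,0,0,0,0,0,0,0,0,0,1,0,0,1,0,0,0,0,0,1,0,1]
Step 5: insert oj at [1, 24] -> counters=[1,1,0,1,1,1,0,0,0,0,0,0,0,0,0,0,0,1,0,0,1,0,0,0,1,0,1,0,1]
Step 6: insert e at [17, 28] -> counters=[1,1,0,1,1,1,0,0,0,0,0,0,0,0,0,0,0,2,0,0,1,0,0,0,1,0,1,0,2]
Step 7: insert dyz at [3, 26] -> counters=[1,1,0,2,1,1,0,0,0,0,0,0,0,0,0,0,0,2,0,0,1,0,0,0,1,0,2,0,2]
Step 8: delete oj at [1, 24] -> counters=[1,0,0,2,1,1,0,0,0,0,0,0,0,0,0,0,0,2,0,0,1,0,0,0,0,0,2,0,2]
Step 9: delete e at [17, 28] -> counters=[1,0,0,2,1,1,0,0,0,0,0,0,0,0,0,0,0,1,0,0,1,0,0,0,0,0,2,0,1]
Step 10: delete gvb at [17, 28] -> counters=[1,0,0,2,1,1,0,0,0,0,0,0,0,0,0,0,0,0,0,0,1,0,0,0,0,0,2,0,0]
Step 11: insert oj at [1, 24] -> counters=[1,1,0,2,1,1,0,0,0,0,0,0,0,0,0,0,0,0,0,0,1,0,0,0,1,0,2,0,0]
Step 12: delete j at [4, 5] -> counters=[1,1,0,2,0,0,0,0,0,0,0,0,0,0,0,0,0,0,0,0,1,0,0,0,1,0,2,0,0]
Step 13: insert e at [17, 28] -> counters=[1,1,0,2,0,0,0,0,0,0,0,0,0,0,0,0,0,1,0,0,1,0,0,0,1,0,2,0,1]
Step 14: delete dyz at [3, 26] -> counters=[1,1,0,1,0,0,0,0,0,0,0,0,0,0,0,0,0,1,0,0,1,0,0,0,1,0,1,0,1]
Step 15: delete dyz at [3, 26] -> counters=[1,1,0,0,0,0,0,0,0,0,0,0,0,0,0,0,0,1,0,0,1,0,0,0,1,0,0,0,1]
Step 16: delete oj at [1, 24] -> counters=[1,0,0,0,0,0,0,0,0,0,0,0,0,0,0,0,0,1,0,0,1,0,0,0,0,0,0,0,1]
Step 17: delete e at [17, 28] -> counters=[1,0,0,0,0,0,0,0,0,0,0,0,0,0,0,0,0,0,0,0,1,0,0,0,0,0,0,0,0]
Step 18: insert dyz at [3, 26] -> counters=[1,0,0,1,0,0,0,0,0,0,0,0,0,0,0,0,0,0,0,0,1,0,0,0,0,0,1,0,0]
Step 19: delete dyz at [3, 26] -> counters=[1,0,0,0,0,0,0,0,0,0,0,0,0,0,0,0,0,0,0,0,1,0,0,0,0,0,0,0,0]
Step 20: insert e at [17, 28] -> counters=[1,0,0,0,0,0,0,0,0,0,0,0,0,0,0,0,0,1,0,0,1,0,0,0,0,0,0,0,1]
Step 21: insert gvb at [17, 28] -> counters=[1,0,0,0,0,0,0,0,0,0,0,0,0,0,0,0,0,2,0,0,1,0,0,0,0,0,0,0,2]
Query e: check counters[17]=2 counters[28]=2 -> maybe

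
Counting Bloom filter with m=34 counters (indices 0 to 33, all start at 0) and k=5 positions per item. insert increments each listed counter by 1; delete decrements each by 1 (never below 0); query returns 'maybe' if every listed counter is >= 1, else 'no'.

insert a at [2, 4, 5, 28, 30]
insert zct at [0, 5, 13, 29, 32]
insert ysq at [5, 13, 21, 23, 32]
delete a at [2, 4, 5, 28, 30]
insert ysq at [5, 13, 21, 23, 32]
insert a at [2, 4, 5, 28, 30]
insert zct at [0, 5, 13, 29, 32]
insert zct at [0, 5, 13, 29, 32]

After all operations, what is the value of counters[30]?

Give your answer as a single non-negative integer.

Answer: 1

Derivation:
Step 1: insert a at [2, 4, 5, 28, 30] -> counters=[0,0,1,0,1,1,0,0,0,0,0,0,0,0,0,0,0,0,0,0,0,0,0,0,0,0,0,0,1,0,1,0,0,0]
Step 2: insert zct at [0, 5, 13, 29, 32] -> counters=[1,0,1,0,1,2,0,0,0,0,0,0,0,1,0,0,0,0,0,0,0,0,0,0,0,0,0,0,1,1,1,0,1,0]
Step 3: insert ysq at [5, 13, 21, 23, 32] -> counters=[1,0,1,0,1,3,0,0,0,0,0,0,0,2,0,0,0,0,0,0,0,1,0,1,0,0,0,0,1,1,1,0,2,0]
Step 4: delete a at [2, 4, 5, 28, 30] -> counters=[1,0,0,0,0,2,0,0,0,0,0,0,0,2,0,0,0,0,0,0,0,1,0,1,0,0,0,0,0,1,0,0,2,0]
Step 5: insert ysq at [5, 13, 21, 23, 32] -> counters=[1,0,0,0,0,3,0,0,0,0,0,0,0,3,0,0,0,0,0,0,0,2,0,2,0,0,0,0,0,1,0,0,3,0]
Step 6: insert a at [2, 4, 5, 28, 30] -> counters=[1,0,1,0,1,4,0,0,0,0,0,0,0,3,0,0,0,0,0,0,0,2,0,2,0,0,0,0,1,1,1,0,3,0]
Step 7: insert zct at [0, 5, 13, 29, 32] -> counters=[2,0,1,0,1,5,0,0,0,0,0,0,0,4,0,0,0,0,0,0,0,2,0,2,0,0,0,0,1,2,1,0,4,0]
Step 8: insert zct at [0, 5, 13, 29, 32] -> counters=[3,0,1,0,1,6,0,0,0,0,0,0,0,5,0,0,0,0,0,0,0,2,0,2,0,0,0,0,1,3,1,0,5,0]
Final counters=[3,0,1,0,1,6,0,0,0,0,0,0,0,5,0,0,0,0,0,0,0,2,0,2,0,0,0,0,1,3,1,0,5,0] -> counters[30]=1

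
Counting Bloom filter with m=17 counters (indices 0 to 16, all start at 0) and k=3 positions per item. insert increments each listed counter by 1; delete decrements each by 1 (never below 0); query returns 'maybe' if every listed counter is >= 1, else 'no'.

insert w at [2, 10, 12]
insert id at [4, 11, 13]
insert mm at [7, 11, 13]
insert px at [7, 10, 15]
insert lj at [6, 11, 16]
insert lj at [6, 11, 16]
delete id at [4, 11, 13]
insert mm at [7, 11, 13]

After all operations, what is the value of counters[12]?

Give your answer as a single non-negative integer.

Answer: 1

Derivation:
Step 1: insert w at [2, 10, 12] -> counters=[0,0,1,0,0,0,0,0,0,0,1,0,1,0,0,0,0]
Step 2: insert id at [4, 11, 13] -> counters=[0,0,1,0,1,0,0,0,0,0,1,1,1,1,0,0,0]
Step 3: insert mm at [7, 11, 13] -> counters=[0,0,1,0,1,0,0,1,0,0,1,2,1,2,0,0,0]
Step 4: insert px at [7, 10, 15] -> counters=[0,0,1,0,1,0,0,2,0,0,2,2,1,2,0,1,0]
Step 5: insert lj at [6, 11, 16] -> counters=[0,0,1,0,1,0,1,2,0,0,2,3,1,2,0,1,1]
Step 6: insert lj at [6, 11, 16] -> counters=[0,0,1,0,1,0,2,2,0,0,2,4,1,2,0,1,2]
Step 7: delete id at [4, 11, 13] -> counters=[0,0,1,0,0,0,2,2,0,0,2,3,1,1,0,1,2]
Step 8: insert mm at [7, 11, 13] -> counters=[0,0,1,0,0,0,2,3,0,0,2,4,1,2,0,1,2]
Final counters=[0,0,1,0,0,0,2,3,0,0,2,4,1,2,0,1,2] -> counters[12]=1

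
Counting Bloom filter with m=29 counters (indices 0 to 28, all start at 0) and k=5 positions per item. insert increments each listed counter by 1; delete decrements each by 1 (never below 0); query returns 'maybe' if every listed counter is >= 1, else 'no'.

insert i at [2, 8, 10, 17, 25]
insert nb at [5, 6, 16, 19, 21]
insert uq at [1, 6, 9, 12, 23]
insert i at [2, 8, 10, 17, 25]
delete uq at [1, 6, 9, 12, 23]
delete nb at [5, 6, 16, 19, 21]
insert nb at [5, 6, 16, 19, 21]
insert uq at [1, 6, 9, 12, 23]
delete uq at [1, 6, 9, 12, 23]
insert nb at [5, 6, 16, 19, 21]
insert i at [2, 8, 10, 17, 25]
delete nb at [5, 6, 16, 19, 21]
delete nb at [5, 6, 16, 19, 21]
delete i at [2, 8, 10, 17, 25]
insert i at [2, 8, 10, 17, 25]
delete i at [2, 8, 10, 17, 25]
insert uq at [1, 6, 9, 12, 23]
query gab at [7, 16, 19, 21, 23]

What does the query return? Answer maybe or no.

Answer: no

Derivation:
Step 1: insert i at [2, 8, 10, 17, 25] -> counters=[0,0,1,0,0,0,0,0,1,0,1,0,0,0,0,0,0,1,0,0,0,0,0,0,0,1,0,0,0]
Step 2: insert nb at [5, 6, 16, 19, 21] -> counters=[0,0,1,0,0,1,1,0,1,0,1,0,0,0,0,0,1,1,0,1,0,1,0,0,0,1,0,0,0]
Step 3: insert uq at [1, 6, 9, 12, 23] -> counters=[0,1,1,0,0,1,2,0,1,1,1,0,1,0,0,0,1,1,0,1,0,1,0,1,0,1,0,0,0]
Step 4: insert i at [2, 8, 10, 17, 25] -> counters=[0,1,2,0,0,1,2,0,2,1,2,0,1,0,0,0,1,2,0,1,0,1,0,1,0,2,0,0,0]
Step 5: delete uq at [1, 6, 9, 12, 23] -> counters=[0,0,2,0,0,1,1,0,2,0,2,0,0,0,0,0,1,2,0,1,0,1,0,0,0,2,0,0,0]
Step 6: delete nb at [5, 6, 16, 19, 21] -> counters=[0,0,2,0,0,0,0,0,2,0,2,0,0,0,0,0,0,2,0,0,0,0,0,0,0,2,0,0,0]
Step 7: insert nb at [5, 6, 16, 19, 21] -> counters=[0,0,2,0,0,1,1,0,2,0,2,0,0,0,0,0,1,2,0,1,0,1,0,0,0,2,0,0,0]
Step 8: insert uq at [1, 6, 9, 12, 23] -> counters=[0,1,2,0,0,1,2,0,2,1,2,0,1,0,0,0,1,2,0,1,0,1,0,1,0,2,0,0,0]
Step 9: delete uq at [1, 6, 9, 12, 23] -> counters=[0,0,2,0,0,1,1,0,2,0,2,0,0,0,0,0,1,2,0,1,0,1,0,0,0,2,0,0,0]
Step 10: insert nb at [5, 6, 16, 19, 21] -> counters=[0,0,2,0,0,2,2,0,2,0,2,0,0,0,0,0,2,2,0,2,0,2,0,0,0,2,0,0,0]
Step 11: insert i at [2, 8, 10, 17, 25] -> counters=[0,0,3,0,0,2,2,0,3,0,3,0,0,0,0,0,2,3,0,2,0,2,0,0,0,3,0,0,0]
Step 12: delete nb at [5, 6, 16, 19, 21] -> counters=[0,0,3,0,0,1,1,0,3,0,3,0,0,0,0,0,1,3,0,1,0,1,0,0,0,3,0,0,0]
Step 13: delete nb at [5, 6, 16, 19, 21] -> counters=[0,0,3,0,0,0,0,0,3,0,3,0,0,0,0,0,0,3,0,0,0,0,0,0,0,3,0,0,0]
Step 14: delete i at [2, 8, 10, 17, 25] -> counters=[0,0,2,0,0,0,0,0,2,0,2,0,0,0,0,0,0,2,0,0,0,0,0,0,0,2,0,0,0]
Step 15: insert i at [2, 8, 10, 17, 25] -> counters=[0,0,3,0,0,0,0,0,3,0,3,0,0,0,0,0,0,3,0,0,0,0,0,0,0,3,0,0,0]
Step 16: delete i at [2, 8, 10, 17, 25] -> counters=[0,0,2,0,0,0,0,0,2,0,2,0,0,0,0,0,0,2,0,0,0,0,0,0,0,2,0,0,0]
Step 17: insert uq at [1, 6, 9, 12, 23] -> counters=[0,1,2,0,0,0,1,0,2,1,2,0,1,0,0,0,0,2,0,0,0,0,0,1,0,2,0,0,0]
Query gab: check counters[7]=0 counters[16]=0 counters[19]=0 counters[21]=0 counters[23]=1 -> no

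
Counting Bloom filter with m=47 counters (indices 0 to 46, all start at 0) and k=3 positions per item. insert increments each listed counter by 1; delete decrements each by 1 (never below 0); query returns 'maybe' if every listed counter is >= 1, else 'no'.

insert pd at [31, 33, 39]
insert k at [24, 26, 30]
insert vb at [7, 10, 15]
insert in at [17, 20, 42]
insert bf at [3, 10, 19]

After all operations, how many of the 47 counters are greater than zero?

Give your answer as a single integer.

Answer: 14

Derivation:
Step 1: insert pd at [31, 33, 39] -> counters=[0,0,0,0,0,0,0,0,0,0,0,0,0,0,0,0,0,0,0,0,0,0,0,0,0,0,0,0,0,0,0,1,0,1,0,0,0,0,0,1,0,0,0,0,0,0,0]
Step 2: insert k at [24, 26, 30] -> counters=[0,0,0,0,0,0,0,0,0,0,0,0,0,0,0,0,0,0,0,0,0,0,0,0,1,0,1,0,0,0,1,1,0,1,0,0,0,0,0,1,0,0,0,0,0,0,0]
Step 3: insert vb at [7, 10, 15] -> counters=[0,0,0,0,0,0,0,1,0,0,1,0,0,0,0,1,0,0,0,0,0,0,0,0,1,0,1,0,0,0,1,1,0,1,0,0,0,0,0,1,0,0,0,0,0,0,0]
Step 4: insert in at [17, 20, 42] -> counters=[0,0,0,0,0,0,0,1,0,0,1,0,0,0,0,1,0,1,0,0,1,0,0,0,1,0,1,0,0,0,1,1,0,1,0,0,0,0,0,1,0,0,1,0,0,0,0]
Step 5: insert bf at [3, 10, 19] -> counters=[0,0,0,1,0,0,0,1,0,0,2,0,0,0,0,1,0,1,0,1,1,0,0,0,1,0,1,0,0,0,1,1,0,1,0,0,0,0,0,1,0,0,1,0,0,0,0]
Final counters=[0,0,0,1,0,0,0,1,0,0,2,0,0,0,0,1,0,1,0,1,1,0,0,0,1,0,1,0,0,0,1,1,0,1,0,0,0,0,0,1,0,0,1,0,0,0,0] -> 14 nonzero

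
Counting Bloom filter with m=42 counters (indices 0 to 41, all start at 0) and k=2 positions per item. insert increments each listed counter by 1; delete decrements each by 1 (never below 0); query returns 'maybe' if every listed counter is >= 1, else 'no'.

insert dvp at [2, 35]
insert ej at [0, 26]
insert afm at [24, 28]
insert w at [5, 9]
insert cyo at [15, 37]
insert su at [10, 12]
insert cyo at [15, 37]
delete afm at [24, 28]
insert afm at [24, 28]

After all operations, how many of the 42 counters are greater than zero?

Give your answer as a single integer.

Step 1: insert dvp at [2, 35] -> counters=[0,0,1,0,0,0,0,0,0,0,0,0,0,0,0,0,0,0,0,0,0,0,0,0,0,0,0,0,0,0,0,0,0,0,0,1,0,0,0,0,0,0]
Step 2: insert ej at [0, 26] -> counters=[1,0,1,0,0,0,0,0,0,0,0,0,0,0,0,0,0,0,0,0,0,0,0,0,0,0,1,0,0,0,0,0,0,0,0,1,0,0,0,0,0,0]
Step 3: insert afm at [24, 28] -> counters=[1,0,1,0,0,0,0,0,0,0,0,0,0,0,0,0,0,0,0,0,0,0,0,0,1,0,1,0,1,0,0,0,0,0,0,1,0,0,0,0,0,0]
Step 4: insert w at [5, 9] -> counters=[1,0,1,0,0,1,0,0,0,1,0,0,0,0,0,0,0,0,0,0,0,0,0,0,1,0,1,0,1,0,0,0,0,0,0,1,0,0,0,0,0,0]
Step 5: insert cyo at [15, 37] -> counters=[1,0,1,0,0,1,0,0,0,1,0,0,0,0,0,1,0,0,0,0,0,0,0,0,1,0,1,0,1,0,0,0,0,0,0,1,0,1,0,0,0,0]
Step 6: insert su at [10, 12] -> counters=[1,0,1,0,0,1,0,0,0,1,1,0,1,0,0,1,0,0,0,0,0,0,0,0,1,0,1,0,1,0,0,0,0,0,0,1,0,1,0,0,0,0]
Step 7: insert cyo at [15, 37] -> counters=[1,0,1,0,0,1,0,0,0,1,1,0,1,0,0,2,0,0,0,0,0,0,0,0,1,0,1,0,1,0,0,0,0,0,0,1,0,2,0,0,0,0]
Step 8: delete afm at [24, 28] -> counters=[1,0,1,0,0,1,0,0,0,1,1,0,1,0,0,2,0,0,0,0,0,0,0,0,0,0,1,0,0,0,0,0,0,0,0,1,0,2,0,0,0,0]
Step 9: insert afm at [24, 28] -> counters=[1,0,1,0,0,1,0,0,0,1,1,0,1,0,0,2,0,0,0,0,0,0,0,0,1,0,1,0,1,0,0,0,0,0,0,1,0,2,0,0,0,0]
Final counters=[1,0,1,0,0,1,0,0,0,1,1,0,1,0,0,2,0,0,0,0,0,0,0,0,1,0,1,0,1,0,0,0,0,0,0,1,0,2,0,0,0,0] -> 12 nonzero

Answer: 12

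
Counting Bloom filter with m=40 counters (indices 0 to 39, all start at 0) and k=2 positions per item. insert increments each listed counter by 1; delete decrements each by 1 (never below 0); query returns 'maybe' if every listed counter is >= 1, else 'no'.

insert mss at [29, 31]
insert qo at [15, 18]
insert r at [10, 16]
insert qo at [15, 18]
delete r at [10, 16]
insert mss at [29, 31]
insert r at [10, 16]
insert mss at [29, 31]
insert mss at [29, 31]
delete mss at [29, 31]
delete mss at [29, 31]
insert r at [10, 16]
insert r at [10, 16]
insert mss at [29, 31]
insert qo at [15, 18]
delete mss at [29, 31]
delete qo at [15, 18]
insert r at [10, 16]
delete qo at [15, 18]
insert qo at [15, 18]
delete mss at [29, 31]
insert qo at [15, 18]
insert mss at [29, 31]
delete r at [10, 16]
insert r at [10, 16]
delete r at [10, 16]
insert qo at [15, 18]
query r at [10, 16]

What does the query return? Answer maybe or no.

Answer: maybe

Derivation:
Step 1: insert mss at [29, 31] -> counters=[0,0,0,0,0,0,0,0,0,0,0,0,0,0,0,0,0,0,0,0,0,0,0,0,0,0,0,0,0,1,0,1,0,0,0,0,0,0,0,0]
Step 2: insert qo at [15, 18] -> counters=[0,0,0,0,0,0,0,0,0,0,0,0,0,0,0,1,0,0,1,0,0,0,0,0,0,0,0,0,0,1,0,1,0,0,0,0,0,0,0,0]
Step 3: insert r at [10, 16] -> counters=[0,0,0,0,0,0,0,0,0,0,1,0,0,0,0,1,1,0,1,0,0,0,0,0,0,0,0,0,0,1,0,1,0,0,0,0,0,0,0,0]
Step 4: insert qo at [15, 18] -> counters=[0,0,0,0,0,0,0,0,0,0,1,0,0,0,0,2,1,0,2,0,0,0,0,0,0,0,0,0,0,1,0,1,0,0,0,0,0,0,0,0]
Step 5: delete r at [10, 16] -> counters=[0,0,0,0,0,0,0,0,0,0,0,0,0,0,0,2,0,0,2,0,0,0,0,0,0,0,0,0,0,1,0,1,0,0,0,0,0,0,0,0]
Step 6: insert mss at [29, 31] -> counters=[0,0,0,0,0,0,0,0,0,0,0,0,0,0,0,2,0,0,2,0,0,0,0,0,0,0,0,0,0,2,0,2,0,0,0,0,0,0,0,0]
Step 7: insert r at [10, 16] -> counters=[0,0,0,0,0,0,0,0,0,0,1,0,0,0,0,2,1,0,2,0,0,0,0,0,0,0,0,0,0,2,0,2,0,0,0,0,0,0,0,0]
Step 8: insert mss at [29, 31] -> counters=[0,0,0,0,0,0,0,0,0,0,1,0,0,0,0,2,1,0,2,0,0,0,0,0,0,0,0,0,0,3,0,3,0,0,0,0,0,0,0,0]
Step 9: insert mss at [29, 31] -> counters=[0,0,0,0,0,0,0,0,0,0,1,0,0,0,0,2,1,0,2,0,0,0,0,0,0,0,0,0,0,4,0,4,0,0,0,0,0,0,0,0]
Step 10: delete mss at [29, 31] -> counters=[0,0,0,0,0,0,0,0,0,0,1,0,0,0,0,2,1,0,2,0,0,0,0,0,0,0,0,0,0,3,0,3,0,0,0,0,0,0,0,0]
Step 11: delete mss at [29, 31] -> counters=[0,0,0,0,0,0,0,0,0,0,1,0,0,0,0,2,1,0,2,0,0,0,0,0,0,0,0,0,0,2,0,2,0,0,0,0,0,0,0,0]
Step 12: insert r at [10, 16] -> counters=[0,0,0,0,0,0,0,0,0,0,2,0,0,0,0,2,2,0,2,0,0,0,0,0,0,0,0,0,0,2,0,2,0,0,0,0,0,0,0,0]
Step 13: insert r at [10, 16] -> counters=[0,0,0,0,0,0,0,0,0,0,3,0,0,0,0,2,3,0,2,0,0,0,0,0,0,0,0,0,0,2,0,2,0,0,0,0,0,0,0,0]
Step 14: insert mss at [29, 31] -> counters=[0,0,0,0,0,0,0,0,0,0,3,0,0,0,0,2,3,0,2,0,0,0,0,0,0,0,0,0,0,3,0,3,0,0,0,0,0,0,0,0]
Step 15: insert qo at [15, 18] -> counters=[0,0,0,0,0,0,0,0,0,0,3,0,0,0,0,3,3,0,3,0,0,0,0,0,0,0,0,0,0,3,0,3,0,0,0,0,0,0,0,0]
Step 16: delete mss at [29, 31] -> counters=[0,0,0,0,0,0,0,0,0,0,3,0,0,0,0,3,3,0,3,0,0,0,0,0,0,0,0,0,0,2,0,2,0,0,0,0,0,0,0,0]
Step 17: delete qo at [15, 18] -> counters=[0,0,0,0,0,0,0,0,0,0,3,0,0,0,0,2,3,0,2,0,0,0,0,0,0,0,0,0,0,2,0,2,0,0,0,0,0,0,0,0]
Step 18: insert r at [10, 16] -> counters=[0,0,0,0,0,0,0,0,0,0,4,0,0,0,0,2,4,0,2,0,0,0,0,0,0,0,0,0,0,2,0,2,0,0,0,0,0,0,0,0]
Step 19: delete qo at [15, 18] -> counters=[0,0,0,0,0,0,0,0,0,0,4,0,0,0,0,1,4,0,1,0,0,0,0,0,0,0,0,0,0,2,0,2,0,0,0,0,0,0,0,0]
Step 20: insert qo at [15, 18] -> counters=[0,0,0,0,0,0,0,0,0,0,4,0,0,0,0,2,4,0,2,0,0,0,0,0,0,0,0,0,0,2,0,2,0,0,0,0,0,0,0,0]
Step 21: delete mss at [29, 31] -> counters=[0,0,0,0,0,0,0,0,0,0,4,0,0,0,0,2,4,0,2,0,0,0,0,0,0,0,0,0,0,1,0,1,0,0,0,0,0,0,0,0]
Step 22: insert qo at [15, 18] -> counters=[0,0,0,0,0,0,0,0,0,0,4,0,0,0,0,3,4,0,3,0,0,0,0,0,0,0,0,0,0,1,0,1,0,0,0,0,0,0,0,0]
Step 23: insert mss at [29, 31] -> counters=[0,0,0,0,0,0,0,0,0,0,4,0,0,0,0,3,4,0,3,0,0,0,0,0,0,0,0,0,0,2,0,2,0,0,0,0,0,0,0,0]
Step 24: delete r at [10, 16] -> counters=[0,0,0,0,0,0,0,0,0,0,3,0,0,0,0,3,3,0,3,0,0,0,0,0,0,0,0,0,0,2,0,2,0,0,0,0,0,0,0,0]
Step 25: insert r at [10, 16] -> counters=[0,0,0,0,0,0,0,0,0,0,4,0,0,0,0,3,4,0,3,0,0,0,0,0,0,0,0,0,0,2,0,2,0,0,0,0,0,0,0,0]
Step 26: delete r at [10, 16] -> counters=[0,0,0,0,0,0,0,0,0,0,3,0,0,0,0,3,3,0,3,0,0,0,0,0,0,0,0,0,0,2,0,2,0,0,0,0,0,0,0,0]
Step 27: insert qo at [15, 18] -> counters=[0,0,0,0,0,0,0,0,0,0,3,0,0,0,0,4,3,0,4,0,0,0,0,0,0,0,0,0,0,2,0,2,0,0,0,0,0,0,0,0]
Query r: check counters[10]=3 counters[16]=3 -> maybe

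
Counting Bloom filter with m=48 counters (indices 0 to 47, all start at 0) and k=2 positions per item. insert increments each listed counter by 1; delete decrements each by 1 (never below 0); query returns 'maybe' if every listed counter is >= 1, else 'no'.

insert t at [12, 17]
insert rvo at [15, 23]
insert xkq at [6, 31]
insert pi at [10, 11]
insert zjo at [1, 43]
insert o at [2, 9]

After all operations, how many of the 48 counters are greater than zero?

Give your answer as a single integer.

Answer: 12

Derivation:
Step 1: insert t at [12, 17] -> counters=[0,0,0,0,0,0,0,0,0,0,0,0,1,0,0,0,0,1,0,0,0,0,0,0,0,0,0,0,0,0,0,0,0,0,0,0,0,0,0,0,0,0,0,0,0,0,0,0]
Step 2: insert rvo at [15, 23] -> counters=[0,0,0,0,0,0,0,0,0,0,0,0,1,0,0,1,0,1,0,0,0,0,0,1,0,0,0,0,0,0,0,0,0,0,0,0,0,0,0,0,0,0,0,0,0,0,0,0]
Step 3: insert xkq at [6, 31] -> counters=[0,0,0,0,0,0,1,0,0,0,0,0,1,0,0,1,0,1,0,0,0,0,0,1,0,0,0,0,0,0,0,1,0,0,0,0,0,0,0,0,0,0,0,0,0,0,0,0]
Step 4: insert pi at [10, 11] -> counters=[0,0,0,0,0,0,1,0,0,0,1,1,1,0,0,1,0,1,0,0,0,0,0,1,0,0,0,0,0,0,0,1,0,0,0,0,0,0,0,0,0,0,0,0,0,0,0,0]
Step 5: insert zjo at [1, 43] -> counters=[0,1,0,0,0,0,1,0,0,0,1,1,1,0,0,1,0,1,0,0,0,0,0,1,0,0,0,0,0,0,0,1,0,0,0,0,0,0,0,0,0,0,0,1,0,0,0,0]
Step 6: insert o at [2, 9] -> counters=[0,1,1,0,0,0,1,0,0,1,1,1,1,0,0,1,0,1,0,0,0,0,0,1,0,0,0,0,0,0,0,1,0,0,0,0,0,0,0,0,0,0,0,1,0,0,0,0]
Final counters=[0,1,1,0,0,0,1,0,0,1,1,1,1,0,0,1,0,1,0,0,0,0,0,1,0,0,0,0,0,0,0,1,0,0,0,0,0,0,0,0,0,0,0,1,0,0,0,0] -> 12 nonzero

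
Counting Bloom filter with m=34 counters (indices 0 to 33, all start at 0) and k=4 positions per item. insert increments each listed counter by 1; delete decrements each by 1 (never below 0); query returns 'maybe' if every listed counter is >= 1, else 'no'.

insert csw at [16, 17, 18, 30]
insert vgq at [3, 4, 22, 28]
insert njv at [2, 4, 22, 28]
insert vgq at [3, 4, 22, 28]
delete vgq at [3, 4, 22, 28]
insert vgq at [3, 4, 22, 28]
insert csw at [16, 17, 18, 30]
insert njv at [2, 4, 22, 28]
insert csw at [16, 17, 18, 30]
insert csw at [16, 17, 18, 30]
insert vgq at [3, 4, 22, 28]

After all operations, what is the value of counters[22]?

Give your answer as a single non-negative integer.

Step 1: insert csw at [16, 17, 18, 30] -> counters=[0,0,0,0,0,0,0,0,0,0,0,0,0,0,0,0,1,1,1,0,0,0,0,0,0,0,0,0,0,0,1,0,0,0]
Step 2: insert vgq at [3, 4, 22, 28] -> counters=[0,0,0,1,1,0,0,0,0,0,0,0,0,0,0,0,1,1,1,0,0,0,1,0,0,0,0,0,1,0,1,0,0,0]
Step 3: insert njv at [2, 4, 22, 28] -> counters=[0,0,1,1,2,0,0,0,0,0,0,0,0,0,0,0,1,1,1,0,0,0,2,0,0,0,0,0,2,0,1,0,0,0]
Step 4: insert vgq at [3, 4, 22, 28] -> counters=[0,0,1,2,3,0,0,0,0,0,0,0,0,0,0,0,1,1,1,0,0,0,3,0,0,0,0,0,3,0,1,0,0,0]
Step 5: delete vgq at [3, 4, 22, 28] -> counters=[0,0,1,1,2,0,0,0,0,0,0,0,0,0,0,0,1,1,1,0,0,0,2,0,0,0,0,0,2,0,1,0,0,0]
Step 6: insert vgq at [3, 4, 22, 28] -> counters=[0,0,1,2,3,0,0,0,0,0,0,0,0,0,0,0,1,1,1,0,0,0,3,0,0,0,0,0,3,0,1,0,0,0]
Step 7: insert csw at [16, 17, 18, 30] -> counters=[0,0,1,2,3,0,0,0,0,0,0,0,0,0,0,0,2,2,2,0,0,0,3,0,0,0,0,0,3,0,2,0,0,0]
Step 8: insert njv at [2, 4, 22, 28] -> counters=[0,0,2,2,4,0,0,0,0,0,0,0,0,0,0,0,2,2,2,0,0,0,4,0,0,0,0,0,4,0,2,0,0,0]
Step 9: insert csw at [16, 17, 18, 30] -> counters=[0,0,2,2,4,0,0,0,0,0,0,0,0,0,0,0,3,3,3,0,0,0,4,0,0,0,0,0,4,0,3,0,0,0]
Step 10: insert csw at [16, 17, 18, 30] -> counters=[0,0,2,2,4,0,0,0,0,0,0,0,0,0,0,0,4,4,4,0,0,0,4,0,0,0,0,0,4,0,4,0,0,0]
Step 11: insert vgq at [3, 4, 22, 28] -> counters=[0,0,2,3,5,0,0,0,0,0,0,0,0,0,0,0,4,4,4,0,0,0,5,0,0,0,0,0,5,0,4,0,0,0]
Final counters=[0,0,2,3,5,0,0,0,0,0,0,0,0,0,0,0,4,4,4,0,0,0,5,0,0,0,0,0,5,0,4,0,0,0] -> counters[22]=5

Answer: 5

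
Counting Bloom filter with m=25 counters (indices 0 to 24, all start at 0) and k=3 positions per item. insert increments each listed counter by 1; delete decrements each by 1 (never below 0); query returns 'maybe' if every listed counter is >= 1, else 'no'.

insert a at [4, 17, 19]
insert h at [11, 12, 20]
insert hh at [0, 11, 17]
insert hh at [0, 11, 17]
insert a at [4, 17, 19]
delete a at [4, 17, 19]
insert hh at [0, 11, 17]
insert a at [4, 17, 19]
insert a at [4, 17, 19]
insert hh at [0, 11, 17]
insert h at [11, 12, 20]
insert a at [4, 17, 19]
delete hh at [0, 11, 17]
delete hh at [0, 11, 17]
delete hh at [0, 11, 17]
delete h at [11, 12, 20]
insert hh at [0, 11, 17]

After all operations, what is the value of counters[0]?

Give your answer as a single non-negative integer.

Answer: 2

Derivation:
Step 1: insert a at [4, 17, 19] -> counters=[0,0,0,0,1,0,0,0,0,0,0,0,0,0,0,0,0,1,0,1,0,0,0,0,0]
Step 2: insert h at [11, 12, 20] -> counters=[0,0,0,0,1,0,0,0,0,0,0,1,1,0,0,0,0,1,0,1,1,0,0,0,0]
Step 3: insert hh at [0, 11, 17] -> counters=[1,0,0,0,1,0,0,0,0,0,0,2,1,0,0,0,0,2,0,1,1,0,0,0,0]
Step 4: insert hh at [0, 11, 17] -> counters=[2,0,0,0,1,0,0,0,0,0,0,3,1,0,0,0,0,3,0,1,1,0,0,0,0]
Step 5: insert a at [4, 17, 19] -> counters=[2,0,0,0,2,0,0,0,0,0,0,3,1,0,0,0,0,4,0,2,1,0,0,0,0]
Step 6: delete a at [4, 17, 19] -> counters=[2,0,0,0,1,0,0,0,0,0,0,3,1,0,0,0,0,3,0,1,1,0,0,0,0]
Step 7: insert hh at [0, 11, 17] -> counters=[3,0,0,0,1,0,0,0,0,0,0,4,1,0,0,0,0,4,0,1,1,0,0,0,0]
Step 8: insert a at [4, 17, 19] -> counters=[3,0,0,0,2,0,0,0,0,0,0,4,1,0,0,0,0,5,0,2,1,0,0,0,0]
Step 9: insert a at [4, 17, 19] -> counters=[3,0,0,0,3,0,0,0,0,0,0,4,1,0,0,0,0,6,0,3,1,0,0,0,0]
Step 10: insert hh at [0, 11, 17] -> counters=[4,0,0,0,3,0,0,0,0,0,0,5,1,0,0,0,0,7,0,3,1,0,0,0,0]
Step 11: insert h at [11, 12, 20] -> counters=[4,0,0,0,3,0,0,0,0,0,0,6,2,0,0,0,0,7,0,3,2,0,0,0,0]
Step 12: insert a at [4, 17, 19] -> counters=[4,0,0,0,4,0,0,0,0,0,0,6,2,0,0,0,0,8,0,4,2,0,0,0,0]
Step 13: delete hh at [0, 11, 17] -> counters=[3,0,0,0,4,0,0,0,0,0,0,5,2,0,0,0,0,7,0,4,2,0,0,0,0]
Step 14: delete hh at [0, 11, 17] -> counters=[2,0,0,0,4,0,0,0,0,0,0,4,2,0,0,0,0,6,0,4,2,0,0,0,0]
Step 15: delete hh at [0, 11, 17] -> counters=[1,0,0,0,4,0,0,0,0,0,0,3,2,0,0,0,0,5,0,4,2,0,0,0,0]
Step 16: delete h at [11, 12, 20] -> counters=[1,0,0,0,4,0,0,0,0,0,0,2,1,0,0,0,0,5,0,4,1,0,0,0,0]
Step 17: insert hh at [0, 11, 17] -> counters=[2,0,0,0,4,0,0,0,0,0,0,3,1,0,0,0,0,6,0,4,1,0,0,0,0]
Final counters=[2,0,0,0,4,0,0,0,0,0,0,3,1,0,0,0,0,6,0,4,1,0,0,0,0] -> counters[0]=2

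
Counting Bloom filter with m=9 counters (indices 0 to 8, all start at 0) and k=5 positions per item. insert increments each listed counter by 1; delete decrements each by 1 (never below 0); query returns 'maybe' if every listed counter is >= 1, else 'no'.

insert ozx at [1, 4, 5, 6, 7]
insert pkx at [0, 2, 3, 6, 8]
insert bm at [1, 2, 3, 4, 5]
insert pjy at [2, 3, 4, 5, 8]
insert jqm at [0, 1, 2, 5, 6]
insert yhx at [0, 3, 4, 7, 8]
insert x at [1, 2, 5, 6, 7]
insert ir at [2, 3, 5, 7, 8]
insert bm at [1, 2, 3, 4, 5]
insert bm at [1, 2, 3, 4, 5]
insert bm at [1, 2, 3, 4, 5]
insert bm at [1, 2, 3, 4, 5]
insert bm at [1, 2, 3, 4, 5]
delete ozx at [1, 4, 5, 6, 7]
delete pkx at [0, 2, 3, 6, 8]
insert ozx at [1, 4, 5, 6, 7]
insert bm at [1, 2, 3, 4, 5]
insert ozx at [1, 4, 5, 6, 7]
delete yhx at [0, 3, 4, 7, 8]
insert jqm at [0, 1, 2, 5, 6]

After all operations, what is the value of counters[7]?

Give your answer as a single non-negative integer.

Step 1: insert ozx at [1, 4, 5, 6, 7] -> counters=[0,1,0,0,1,1,1,1,0]
Step 2: insert pkx at [0, 2, 3, 6, 8] -> counters=[1,1,1,1,1,1,2,1,1]
Step 3: insert bm at [1, 2, 3, 4, 5] -> counters=[1,2,2,2,2,2,2,1,1]
Step 4: insert pjy at [2, 3, 4, 5, 8] -> counters=[1,2,3,3,3,3,2,1,2]
Step 5: insert jqm at [0, 1, 2, 5, 6] -> counters=[2,3,4,3,3,4,3,1,2]
Step 6: insert yhx at [0, 3, 4, 7, 8] -> counters=[3,3,4,4,4,4,3,2,3]
Step 7: insert x at [1, 2, 5, 6, 7] -> counters=[3,4,5,4,4,5,4,3,3]
Step 8: insert ir at [2, 3, 5, 7, 8] -> counters=[3,4,6,5,4,6,4,4,4]
Step 9: insert bm at [1, 2, 3, 4, 5] -> counters=[3,5,7,6,5,7,4,4,4]
Step 10: insert bm at [1, 2, 3, 4, 5] -> counters=[3,6,8,7,6,8,4,4,4]
Step 11: insert bm at [1, 2, 3, 4, 5] -> counters=[3,7,9,8,7,9,4,4,4]
Step 12: insert bm at [1, 2, 3, 4, 5] -> counters=[3,8,10,9,8,10,4,4,4]
Step 13: insert bm at [1, 2, 3, 4, 5] -> counters=[3,9,11,10,9,11,4,4,4]
Step 14: delete ozx at [1, 4, 5, 6, 7] -> counters=[3,8,11,10,8,10,3,3,4]
Step 15: delete pkx at [0, 2, 3, 6, 8] -> counters=[2,8,10,9,8,10,2,3,3]
Step 16: insert ozx at [1, 4, 5, 6, 7] -> counters=[2,9,10,9,9,11,3,4,3]
Step 17: insert bm at [1, 2, 3, 4, 5] -> counters=[2,10,11,10,10,12,3,4,3]
Step 18: insert ozx at [1, 4, 5, 6, 7] -> counters=[2,11,11,10,11,13,4,5,3]
Step 19: delete yhx at [0, 3, 4, 7, 8] -> counters=[1,11,11,9,10,13,4,4,2]
Step 20: insert jqm at [0, 1, 2, 5, 6] -> counters=[2,12,12,9,10,14,5,4,2]
Final counters=[2,12,12,9,10,14,5,4,2] -> counters[7]=4

Answer: 4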